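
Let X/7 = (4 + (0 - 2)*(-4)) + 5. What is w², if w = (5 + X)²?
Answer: 236421376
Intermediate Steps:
X = 119 (X = 7*((4 + (0 - 2)*(-4)) + 5) = 7*((4 - 2*(-4)) + 5) = 7*((4 + 8) + 5) = 7*(12 + 5) = 7*17 = 119)
w = 15376 (w = (5 + 119)² = 124² = 15376)
w² = 15376² = 236421376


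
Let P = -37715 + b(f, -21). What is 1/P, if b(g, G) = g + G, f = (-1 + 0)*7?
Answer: -1/37743 ≈ -2.6495e-5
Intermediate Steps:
f = -7 (f = -1*7 = -7)
b(g, G) = G + g
P = -37743 (P = -37715 + (-21 - 7) = -37715 - 28 = -37743)
1/P = 1/(-37743) = -1/37743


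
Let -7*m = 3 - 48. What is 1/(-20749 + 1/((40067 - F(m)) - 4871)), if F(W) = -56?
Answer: -35252/731443747 ≈ -4.8195e-5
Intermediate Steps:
m = 45/7 (m = -(3 - 48)/7 = -⅐*(-45) = 45/7 ≈ 6.4286)
1/(-20749 + 1/((40067 - F(m)) - 4871)) = 1/(-20749 + 1/((40067 - 1*(-56)) - 4871)) = 1/(-20749 + 1/((40067 + 56) - 4871)) = 1/(-20749 + 1/(40123 - 4871)) = 1/(-20749 + 1/35252) = 1/(-731443747/35252) = -35252/731443747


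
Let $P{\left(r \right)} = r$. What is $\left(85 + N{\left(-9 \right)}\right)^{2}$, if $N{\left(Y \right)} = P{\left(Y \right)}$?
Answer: $5776$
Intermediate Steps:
$N{\left(Y \right)} = Y$
$\left(85 + N{\left(-9 \right)}\right)^{2} = \left(85 - 9\right)^{2} = 76^{2} = 5776$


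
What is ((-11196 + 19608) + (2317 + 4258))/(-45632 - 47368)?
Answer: -14987/93000 ≈ -0.16115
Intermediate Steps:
((-11196 + 19608) + (2317 + 4258))/(-45632 - 47368) = (8412 + 6575)/(-93000) = 14987*(-1/93000) = -14987/93000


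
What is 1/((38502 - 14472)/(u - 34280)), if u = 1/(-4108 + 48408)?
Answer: -506201333/354843000 ≈ -1.4265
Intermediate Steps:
u = 1/44300 ≈ 2.2573e-5
1/((38502 - 14472)/(u - 34280)) = 1/((38502 - 14472)/(1/44300 - 34280)) = 1/(24030/(-1518603999/44300)) = 1/(24030*(-44300/1518603999)) = 1/(-354843000/506201333) = -506201333/354843000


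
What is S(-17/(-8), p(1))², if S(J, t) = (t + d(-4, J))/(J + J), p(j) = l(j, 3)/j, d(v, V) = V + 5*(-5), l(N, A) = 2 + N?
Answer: 25281/1156 ≈ 21.869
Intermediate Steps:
d(v, V) = -25 + V (d(v, V) = V - 25 = -25 + V)
p(j) = (2 + j)/j
S(J, t) = (-25 + J + t)/(2*J) (S(J, t) = (t + (-25 + J))/(J + J) = (-25 + J + t)/((2*J)) = (-25 + J + t)*(1/(2*J)) = (-25 + J + t)/(2*J))
S(-17/(-8), p(1))² = ((-25 - 17/(-8) + (2 + 1)/1)/(2*((-17/(-8)))))² = ((-25 - 17*(-⅛) + 1*3)/(2*((-17*(-⅛)))))² = ((-25 + 17/8 + 3)/(2*(17/8)))² = ((½)*(8/17)*(-159/8))² = (-159/34)² = 25281/1156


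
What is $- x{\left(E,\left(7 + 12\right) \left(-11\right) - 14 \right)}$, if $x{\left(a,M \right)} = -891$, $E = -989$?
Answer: $891$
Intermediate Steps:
$- x{\left(E,\left(7 + 12\right) \left(-11\right) - 14 \right)} = \left(-1\right) \left(-891\right) = 891$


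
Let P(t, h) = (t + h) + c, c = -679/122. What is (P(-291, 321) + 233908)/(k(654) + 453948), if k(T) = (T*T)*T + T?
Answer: 28539757/34182065652 ≈ 0.00083493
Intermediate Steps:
k(T) = T + T³ (k(T) = T²*T + T = T³ + T = T + T³)
c = -679/122 (c = -679*1/122 = -679/122 ≈ -5.5656)
P(t, h) = -679/122 + h + t (P(t, h) = (t + h) - 679/122 = (h + t) - 679/122 = -679/122 + h + t)
(P(-291, 321) + 233908)/(k(654) + 453948) = ((-679/122 + 321 - 291) + 233908)/((654 + 654³) + 453948) = (2981/122 + 233908)/((654 + 279726264) + 453948) = 28539757/(122*(279726918 + 453948)) = (28539757/122)/280180866 = (28539757/122)*(1/280180866) = 28539757/34182065652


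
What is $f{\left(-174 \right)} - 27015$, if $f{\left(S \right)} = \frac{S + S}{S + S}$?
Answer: $-27014$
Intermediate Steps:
$f{\left(S \right)} = 1$ ($f{\left(S \right)} = \frac{2 S}{2 S} = 2 S \frac{1}{2 S} = 1$)
$f{\left(-174 \right)} - 27015 = 1 - 27015 = -27014$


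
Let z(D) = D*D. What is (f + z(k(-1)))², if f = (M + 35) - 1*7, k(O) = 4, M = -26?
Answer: 324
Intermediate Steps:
z(D) = D²
f = 2 (f = (-26 + 35) - 1*7 = 9 - 7 = 2)
(f + z(k(-1)))² = (2 + 4²)² = (2 + 16)² = 18² = 324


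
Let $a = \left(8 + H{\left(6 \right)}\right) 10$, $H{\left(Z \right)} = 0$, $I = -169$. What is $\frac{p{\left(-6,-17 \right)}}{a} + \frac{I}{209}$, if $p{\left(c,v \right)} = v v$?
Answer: $\frac{46881}{16720} \approx 2.8039$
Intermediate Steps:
$p{\left(c,v \right)} = v^{2}$
$a = 80$ ($a = \left(8 + 0\right) 10 = 8 \cdot 10 = 80$)
$\frac{p{\left(-6,-17 \right)}}{a} + \frac{I}{209} = \frac{\left(-17\right)^{2}}{80} - \frac{169}{209} = 289 \cdot \frac{1}{80} - \frac{169}{209} = \frac{289}{80} - \frac{169}{209} = \frac{46881}{16720}$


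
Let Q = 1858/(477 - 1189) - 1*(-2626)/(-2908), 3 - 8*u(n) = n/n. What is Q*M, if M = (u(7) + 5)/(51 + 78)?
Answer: -6363679/44515664 ≈ -0.14295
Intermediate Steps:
u(n) = ¼ (u(n) = 3/8 - n/(8*n) = 3/8 - ⅛*1 = 3/8 - ⅛ = ¼)
M = 7/172 (M = (¼ + 5)/(51 + 78) = (21/4)/129 = (21/4)*(1/129) = 7/172 ≈ 0.040698)
Q = -909097/258812 (Q = 1858/(-712) + 2626*(-1/2908) = 1858*(-1/712) - 1313/1454 = -929/356 - 1313/1454 = -909097/258812 ≈ -3.5126)
Q*M = -909097/258812*7/172 = -6363679/44515664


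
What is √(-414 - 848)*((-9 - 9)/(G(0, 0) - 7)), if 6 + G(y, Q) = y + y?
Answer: 18*I*√1262/13 ≈ 49.188*I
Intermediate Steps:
G(y, Q) = -6 + 2*y (G(y, Q) = -6 + (y + y) = -6 + 2*y)
√(-414 - 848)*((-9 - 9)/(G(0, 0) - 7)) = √(-414 - 848)*((-9 - 9)/((-6 + 2*0) - 7)) = √(-1262)*(-18/((-6 + 0) - 7)) = (I*√1262)*(-18/(-6 - 7)) = (I*√1262)*(-18/(-13)) = (I*√1262)*(-18*(-1/13)) = (I*√1262)*(18/13) = 18*I*√1262/13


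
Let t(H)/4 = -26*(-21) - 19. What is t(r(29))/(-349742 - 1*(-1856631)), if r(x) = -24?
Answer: 2108/1506889 ≈ 0.0013989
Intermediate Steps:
t(H) = 2108 (t(H) = 4*(-26*(-21) - 19) = 4*(546 - 19) = 4*527 = 2108)
t(r(29))/(-349742 - 1*(-1856631)) = 2108/(-349742 - 1*(-1856631)) = 2108/(-349742 + 1856631) = 2108/1506889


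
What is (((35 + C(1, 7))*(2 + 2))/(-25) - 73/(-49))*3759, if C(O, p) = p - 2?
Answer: -646011/35 ≈ -18457.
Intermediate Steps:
C(O, p) = -2 + p
(((35 + C(1, 7))*(2 + 2))/(-25) - 73/(-49))*3759 = (((35 + (-2 + 7))*(2 + 2))/(-25) - 73/(-49))*3759 = (((35 + 5)*4)*(-1/25) - 73*(-1/49))*3759 = ((40*4)*(-1/25) + 73/49)*3759 = (160*(-1/25) + 73/49)*3759 = (-32/5 + 73/49)*3759 = -1203/245*3759 = -646011/35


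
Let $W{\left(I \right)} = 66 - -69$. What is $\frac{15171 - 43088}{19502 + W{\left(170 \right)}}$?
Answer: $- \frac{27917}{19637} \approx -1.4217$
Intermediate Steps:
$W{\left(I \right)} = 135$ ($W{\left(I \right)} = 66 + 69 = 135$)
$\frac{15171 - 43088}{19502 + W{\left(170 \right)}} = \frac{15171 - 43088}{19502 + 135} = - \frac{27917}{19637}$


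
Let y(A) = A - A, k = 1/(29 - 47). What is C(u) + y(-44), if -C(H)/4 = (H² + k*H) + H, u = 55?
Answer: -110770/9 ≈ -12308.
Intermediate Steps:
k = -1/18 (k = 1/(-18) = -1/18 ≈ -0.055556)
y(A) = 0
C(H) = -4*H² - 34*H/9 (C(H) = -4*((H² - H/18) + H) = -4*(H² + 17*H/18) = -4*H² - 34*H/9)
C(u) + y(-44) = -2/9*55*(17 + 18*55) + 0 = -2/9*55*(17 + 990) + 0 = -2/9*55*1007 + 0 = -110770/9 + 0 = -110770/9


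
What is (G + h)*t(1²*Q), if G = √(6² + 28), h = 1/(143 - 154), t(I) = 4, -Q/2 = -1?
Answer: 348/11 ≈ 31.636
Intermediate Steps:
Q = 2 (Q = -2*(-1) = 2)
h = -1/11 (h = 1/(-11) = -1/11 ≈ -0.090909)
G = 8 (G = √(36 + 28) = √64 = 8)
(G + h)*t(1²*Q) = (8 - 1/11)*4 = (87/11)*4 = 348/11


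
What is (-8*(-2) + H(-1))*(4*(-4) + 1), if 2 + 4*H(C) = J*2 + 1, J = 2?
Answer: -1005/4 ≈ -251.25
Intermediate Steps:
H(C) = ¾ (H(C) = -½ + (2*2 + 1)/4 = -½ + (4 + 1)/4 = -½ + (¼)*5 = -½ + 5/4 = ¾)
(-8*(-2) + H(-1))*(4*(-4) + 1) = (-8*(-2) + ¾)*(4*(-4) + 1) = (16 + ¾)*(-16 + 1) = (67/4)*(-15) = -1005/4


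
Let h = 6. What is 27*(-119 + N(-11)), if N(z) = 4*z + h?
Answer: -4239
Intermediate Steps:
N(z) = 6 + 4*z (N(z) = 4*z + 6 = 6 + 4*z)
27*(-119 + N(-11)) = 27*(-119 + (6 + 4*(-11))) = 27*(-119 + (6 - 44)) = 27*(-119 - 38) = 27*(-157) = -4239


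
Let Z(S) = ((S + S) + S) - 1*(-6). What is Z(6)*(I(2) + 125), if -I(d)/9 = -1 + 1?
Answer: 3000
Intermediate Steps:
I(d) = 0 (I(d) = -9*(-1 + 1) = -9*0 = 0)
Z(S) = 6 + 3*S (Z(S) = (2*S + S) + 6 = 3*S + 6 = 6 + 3*S)
Z(6)*(I(2) + 125) = (6 + 3*6)*(0 + 125) = (6 + 18)*125 = 24*125 = 3000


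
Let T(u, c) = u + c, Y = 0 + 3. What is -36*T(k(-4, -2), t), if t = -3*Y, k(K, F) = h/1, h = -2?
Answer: 396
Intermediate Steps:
Y = 3
k(K, F) = -2 (k(K, F) = -2/1 = -2*1 = -2)
t = -9 (t = -3*3 = -9)
T(u, c) = c + u
-36*T(k(-4, -2), t) = -36*(-9 - 2) = -36*(-11) = 396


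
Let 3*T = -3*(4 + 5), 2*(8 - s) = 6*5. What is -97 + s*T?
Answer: -34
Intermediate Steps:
s = -7 (s = 8 - 3*5 = 8 - ½*30 = 8 - 15 = -7)
T = -9 (T = (-3*(4 + 5))/3 = (-3*9)/3 = (⅓)*(-27) = -9)
-97 + s*T = -97 - 7*(-9) = -97 + 63 = -34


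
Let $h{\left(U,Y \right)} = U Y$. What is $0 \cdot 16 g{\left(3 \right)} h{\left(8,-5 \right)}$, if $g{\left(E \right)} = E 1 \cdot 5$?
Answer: $0$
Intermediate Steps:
$g{\left(E \right)} = 5 E$ ($g{\left(E \right)} = E 5 = 5 E$)
$0 \cdot 16 g{\left(3 \right)} h{\left(8,-5 \right)} = 0 \cdot 16 \cdot 5 \cdot 3 \cdot 8 \left(-5\right) = 0 \cdot 15 \left(-40\right) = 0 \left(-40\right) = 0$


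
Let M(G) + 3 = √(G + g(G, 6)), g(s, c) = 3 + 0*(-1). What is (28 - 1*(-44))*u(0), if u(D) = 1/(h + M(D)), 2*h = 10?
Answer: 144 - 72*√3 ≈ 19.292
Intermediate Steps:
h = 5 (h = (½)*10 = 5)
g(s, c) = 3 (g(s, c) = 3 + 0 = 3)
M(G) = -3 + √(3 + G) (M(G) = -3 + √(G + 3) = -3 + √(3 + G))
u(D) = 1/(2 + √(3 + D)) (u(D) = 1/(5 + (-3 + √(3 + D))) = 1/(2 + √(3 + D)))
(28 - 1*(-44))*u(0) = (28 - 1*(-44))/(2 + √(3 + 0)) = (28 + 44)/(2 + √3) = 72/(2 + √3)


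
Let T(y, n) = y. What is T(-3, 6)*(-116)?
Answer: 348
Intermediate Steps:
T(-3, 6)*(-116) = -3*(-116) = 348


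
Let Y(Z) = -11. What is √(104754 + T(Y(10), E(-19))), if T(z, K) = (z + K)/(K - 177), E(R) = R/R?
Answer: √202803854/44 ≈ 323.66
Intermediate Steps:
E(R) = 1
T(z, K) = (K + z)/(-177 + K)
√(104754 + T(Y(10), E(-19))) = √(104754 + (1 - 11)/(-177 + 1)) = √(104754 - 10/(-176)) = √(104754 - 1/176*(-10)) = √(104754 + 5/88) = √(9218357/88) = √202803854/44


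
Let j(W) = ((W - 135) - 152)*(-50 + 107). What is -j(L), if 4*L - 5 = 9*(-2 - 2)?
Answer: 67203/4 ≈ 16801.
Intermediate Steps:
L = -31/4 (L = 5/4 + (9*(-2 - 2))/4 = 5/4 + (9*(-4))/4 = 5/4 + (¼)*(-36) = 5/4 - 9 = -31/4 ≈ -7.7500)
j(W) = -16359 + 57*W (j(W) = ((-135 + W) - 152)*57 = (-287 + W)*57 = -16359 + 57*W)
-j(L) = -(-16359 + 57*(-31/4)) = -(-16359 - 1767/4) = -1*(-67203/4) = 67203/4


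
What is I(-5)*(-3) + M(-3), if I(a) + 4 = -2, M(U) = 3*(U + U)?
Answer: 0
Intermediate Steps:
M(U) = 6*U (M(U) = 3*(2*U) = 6*U)
I(a) = -6 (I(a) = -4 - 2 = -6)
I(-5)*(-3) + M(-3) = -6*(-3) + 6*(-3) = 18 - 18 = 0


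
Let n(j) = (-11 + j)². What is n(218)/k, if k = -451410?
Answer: -14283/150470 ≈ -0.094923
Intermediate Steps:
n(218)/k = (-11 + 218)²/(-451410) = 207²*(-1/451410) = 42849*(-1/451410) = -14283/150470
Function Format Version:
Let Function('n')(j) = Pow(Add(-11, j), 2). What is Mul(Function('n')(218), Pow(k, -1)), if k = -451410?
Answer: Rational(-14283, 150470) ≈ -0.094923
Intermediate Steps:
Mul(Function('n')(218), Pow(k, -1)) = Mul(Pow(Add(-11, 218), 2), Pow(-451410, -1)) = Mul(Pow(207, 2), Rational(-1, 451410)) = Mul(42849, Rational(-1, 451410)) = Rational(-14283, 150470)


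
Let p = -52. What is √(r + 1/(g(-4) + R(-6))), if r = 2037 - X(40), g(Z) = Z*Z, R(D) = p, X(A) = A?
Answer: √71891/6 ≈ 44.688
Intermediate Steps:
R(D) = -52
g(Z) = Z²
r = 1997 (r = 2037 - 1*40 = 2037 - 40 = 1997)
√(r + 1/(g(-4) + R(-6))) = √(1997 + 1/((-4)² - 52)) = √(1997 + 1/(16 - 52)) = √(1997 + 1/(-36)) = √(1997 - 1/36) = √(71891/36) = √71891/6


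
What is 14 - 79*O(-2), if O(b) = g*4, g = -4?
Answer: 1278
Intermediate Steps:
O(b) = -16 (O(b) = -4*4 = -16)
14 - 79*O(-2) = 14 - 79*(-16) = 14 + 1264 = 1278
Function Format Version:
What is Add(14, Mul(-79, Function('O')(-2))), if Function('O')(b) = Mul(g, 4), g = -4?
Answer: 1278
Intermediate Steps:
Function('O')(b) = -16 (Function('O')(b) = Mul(-4, 4) = -16)
Add(14, Mul(-79, Function('O')(-2))) = Add(14, Mul(-79, -16)) = Add(14, 1264) = 1278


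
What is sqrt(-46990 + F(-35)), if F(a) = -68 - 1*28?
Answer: I*sqrt(47086) ≈ 216.99*I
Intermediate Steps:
F(a) = -96 (F(a) = -68 - 28 = -96)
sqrt(-46990 + F(-35)) = sqrt(-46990 - 96) = sqrt(-47086) = I*sqrt(47086)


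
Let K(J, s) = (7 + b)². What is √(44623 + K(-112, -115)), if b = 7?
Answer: √44819 ≈ 211.71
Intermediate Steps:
K(J, s) = 196 (K(J, s) = (7 + 7)² = 14² = 196)
√(44623 + K(-112, -115)) = √(44623 + 196) = √44819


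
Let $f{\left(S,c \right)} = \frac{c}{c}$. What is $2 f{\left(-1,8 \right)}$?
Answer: $2$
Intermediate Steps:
$f{\left(S,c \right)} = 1$
$2 f{\left(-1,8 \right)} = 2 \cdot 1 = 2$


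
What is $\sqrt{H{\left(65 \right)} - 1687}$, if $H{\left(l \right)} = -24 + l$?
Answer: $i \sqrt{1646} \approx 40.571 i$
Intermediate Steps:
$\sqrt{H{\left(65 \right)} - 1687} = \sqrt{\left(-24 + 65\right) - 1687} = \sqrt{41 - 1687} = \sqrt{-1646} = i \sqrt{1646}$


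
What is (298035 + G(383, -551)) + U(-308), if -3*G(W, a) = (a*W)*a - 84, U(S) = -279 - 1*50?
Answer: -115385981/3 ≈ -3.8462e+7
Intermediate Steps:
U(S) = -329 (U(S) = -279 - 50 = -329)
G(W, a) = 28 - W*a**2/3 (G(W, a) = -((a*W)*a - 84)/3 = -((W*a)*a - 84)/3 = -(W*a**2 - 84)/3 = -(-84 + W*a**2)/3 = 28 - W*a**2/3)
(298035 + G(383, -551)) + U(-308) = (298035 + (28 - 1/3*383*(-551)**2)) - 329 = (298035 + (28 - 1/3*383*303601)) - 329 = (298035 + (28 - 116279183/3)) - 329 = (298035 - 116279099/3) - 329 = -115384994/3 - 329 = -115385981/3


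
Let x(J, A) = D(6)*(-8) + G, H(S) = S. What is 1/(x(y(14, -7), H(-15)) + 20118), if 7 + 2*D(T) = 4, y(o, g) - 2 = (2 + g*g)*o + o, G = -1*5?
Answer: 1/20125 ≈ 4.9689e-5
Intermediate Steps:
G = -5
y(o, g) = 2 + o + o*(2 + g**2) (y(o, g) = 2 + ((2 + g*g)*o + o) = 2 + ((2 + g**2)*o + o) = 2 + (o*(2 + g**2) + o) = 2 + (o + o*(2 + g**2)) = 2 + o + o*(2 + g**2))
D(T) = -3/2 (D(T) = -7/2 + (1/2)*4 = -7/2 + 2 = -3/2)
x(J, A) = 7 (x(J, A) = -3/2*(-8) - 5 = 12 - 5 = 7)
1/(x(y(14, -7), H(-15)) + 20118) = 1/(7 + 20118) = 1/20125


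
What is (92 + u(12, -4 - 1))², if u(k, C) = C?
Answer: 7569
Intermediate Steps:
(92 + u(12, -4 - 1))² = (92 + (-4 - 1))² = (92 - 5)² = 87² = 7569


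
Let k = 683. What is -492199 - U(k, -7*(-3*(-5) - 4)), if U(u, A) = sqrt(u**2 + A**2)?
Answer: -492199 - sqrt(472418) ≈ -4.9289e+5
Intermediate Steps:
U(u, A) = sqrt(A**2 + u**2)
-492199 - U(k, -7*(-3*(-5) - 4)) = -492199 - sqrt((-7*(-3*(-5) - 4))**2 + 683**2) = -492199 - sqrt((-7*(15 - 4))**2 + 466489) = -492199 - sqrt((-7*11)**2 + 466489) = -492199 - sqrt((-77)**2 + 466489) = -492199 - sqrt(5929 + 466489) = -492199 - sqrt(472418)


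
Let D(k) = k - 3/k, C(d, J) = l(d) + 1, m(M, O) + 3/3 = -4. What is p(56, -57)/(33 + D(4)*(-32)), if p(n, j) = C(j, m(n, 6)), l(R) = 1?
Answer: -2/71 ≈ -0.028169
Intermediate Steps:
m(M, O) = -5 (m(M, O) = -1 - 4 = -5)
C(d, J) = 2 (C(d, J) = 1 + 1 = 2)
p(n, j) = 2
D(k) = k - 3/k
p(56, -57)/(33 + D(4)*(-32)) = 2/(33 + (4 - 3/4)*(-32)) = 2/(33 + (13/4)*(-32)) = 2/(33 - 104) = 2/(-71) = 2*(-1/71) = -2/71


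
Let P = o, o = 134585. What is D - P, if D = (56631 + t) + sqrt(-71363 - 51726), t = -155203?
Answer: -233157 + I*sqrt(123089) ≈ -2.3316e+5 + 350.84*I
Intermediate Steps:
P = 134585
D = -98572 + I*sqrt(123089) (D = (56631 - 155203) + sqrt(-71363 - 51726) = -98572 + sqrt(-123089) = -98572 + I*sqrt(123089) ≈ -98572.0 + 350.84*I)
D - P = (-98572 + I*sqrt(123089)) - 1*134585 = (-98572 + I*sqrt(123089)) - 134585 = -233157 + I*sqrt(123089)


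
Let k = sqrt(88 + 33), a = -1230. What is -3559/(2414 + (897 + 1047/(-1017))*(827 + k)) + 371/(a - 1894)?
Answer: -49251504311/398852698156 ≈ -0.12348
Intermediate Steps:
k = 11 (k = sqrt(121) = 11)
-3559/(2414 + (897 + 1047/(-1017))*(827 + k)) + 371/(a - 1894) = -3559/(2414 + (897 + 1047/(-1017))*(827 + 11)) + 371/(-1230 - 1894) = -3559/(2414 + (897 + 1047*(-1/1017))*838) + 371/(-3124) = -3559/(2414 + (897 - 349/339)*838) + 371*(-1/3124) = -3559/(2414 + (303734/339)*838) - 371/3124 = -3559/(2414 + 254529092/339) - 371/3124 = -3559/255347438/339 - 371/3124 = -3559*339/255347438 - 371/3124 = -1206501/255347438 - 371/3124 = -49251504311/398852698156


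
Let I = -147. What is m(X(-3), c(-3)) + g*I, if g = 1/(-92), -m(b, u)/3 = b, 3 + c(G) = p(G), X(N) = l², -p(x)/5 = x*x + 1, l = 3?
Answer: -2337/92 ≈ -25.402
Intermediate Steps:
p(x) = -5 - 5*x² (p(x) = -5*(x*x + 1) = -5*(x² + 1) = -5*(1 + x²) = -5 - 5*x²)
X(N) = 9 (X(N) = 3² = 9)
c(G) = -8 - 5*G² (c(G) = -3 + (-5 - 5*G²) = -8 - 5*G²)
m(b, u) = -3*b
g = -1/92 ≈ -0.010870
m(X(-3), c(-3)) + g*I = -3*9 - 1/92*(-147) = -27 + 147/92 = -2337/92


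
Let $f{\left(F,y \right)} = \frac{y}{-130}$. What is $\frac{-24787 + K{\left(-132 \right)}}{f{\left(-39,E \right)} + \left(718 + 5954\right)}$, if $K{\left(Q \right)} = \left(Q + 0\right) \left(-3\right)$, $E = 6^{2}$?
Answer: $- \frac{1585415}{433662} \approx -3.6559$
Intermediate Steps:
$E = 36$
$f{\left(F,y \right)} = - \frac{y}{130}$ ($f{\left(F,y \right)} = y \left(- \frac{1}{130}\right) = - \frac{y}{130}$)
$K{\left(Q \right)} = - 3 Q$ ($K{\left(Q \right)} = Q \left(-3\right) = - 3 Q$)
$\frac{-24787 + K{\left(-132 \right)}}{f{\left(-39,E \right)} + \left(718 + 5954\right)} = \frac{-24787 - -396}{\left(- \frac{1}{130}\right) 36 + \left(718 + 5954\right)} = \frac{-24787 + 396}{- \frac{18}{65} + 6672} = - \frac{24391}{\frac{433662}{65}} = \left(-24391\right) \frac{65}{433662} = - \frac{1585415}{433662}$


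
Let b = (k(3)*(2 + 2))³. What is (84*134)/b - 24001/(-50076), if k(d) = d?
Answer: 700381/100152 ≈ 6.9932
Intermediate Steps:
b = 1728 (b = (3*(2 + 2))³ = (3*4)³ = 12³ = 1728)
(84*134)/b - 24001/(-50076) = (84*134)/1728 - 24001/(-50076) = 11256*(1/1728) - 24001*(-1/50076) = 469/72 + 24001/50076 = 700381/100152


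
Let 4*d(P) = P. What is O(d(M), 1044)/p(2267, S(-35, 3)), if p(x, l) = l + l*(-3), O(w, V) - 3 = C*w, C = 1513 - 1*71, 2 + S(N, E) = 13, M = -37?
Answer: 26671/44 ≈ 606.16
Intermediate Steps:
d(P) = P/4
S(N, E) = 11 (S(N, E) = -2 + 13 = 11)
C = 1442 (C = 1513 - 71 = 1442)
O(w, V) = 3 + 1442*w
p(x, l) = -2*l (p(x, l) = l - 3*l = -2*l)
O(d(M), 1044)/p(2267, S(-35, 3)) = (3 + 1442*((1/4)*(-37)))/((-2*11)) = (3 + 1442*(-37/4))/(-22) = (3 - 26677/2)*(-1/22) = -26671/2*(-1/22) = 26671/44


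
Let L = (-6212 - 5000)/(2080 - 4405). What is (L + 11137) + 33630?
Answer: 104094487/2325 ≈ 44772.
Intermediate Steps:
L = 11212/2325 (L = -11212/(-2325) = -11212*(-1/2325) = 11212/2325 ≈ 4.8224)
(L + 11137) + 33630 = (11212/2325 + 11137) + 33630 = 25904737/2325 + 33630 = 104094487/2325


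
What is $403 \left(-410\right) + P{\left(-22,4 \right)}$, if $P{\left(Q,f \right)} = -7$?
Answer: $-165237$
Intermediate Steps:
$403 \left(-410\right) + P{\left(-22,4 \right)} = 403 \left(-410\right) - 7 = -165230 - 7 = -165237$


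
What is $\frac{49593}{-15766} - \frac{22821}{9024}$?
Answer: $- \frac{134553853}{23712064} \approx -5.6745$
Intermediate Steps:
$\frac{49593}{-15766} - \frac{22821}{9024} = 49593 \left(- \frac{1}{15766}\right) - \frac{7607}{3008} = - \frac{49593}{15766} - \frac{7607}{3008} = - \frac{134553853}{23712064}$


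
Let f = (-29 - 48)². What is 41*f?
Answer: 243089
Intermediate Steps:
f = 5929 (f = (-77)² = 5929)
41*f = 41*5929 = 243089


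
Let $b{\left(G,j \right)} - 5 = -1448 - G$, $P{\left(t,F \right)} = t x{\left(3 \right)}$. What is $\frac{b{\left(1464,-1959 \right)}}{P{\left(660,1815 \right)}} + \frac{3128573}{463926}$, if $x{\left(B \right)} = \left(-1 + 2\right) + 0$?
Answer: $\frac{119370883}{51031860} \approx 2.3391$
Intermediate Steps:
$x{\left(B \right)} = 1$ ($x{\left(B \right)} = 1 + 0 = 1$)
$P{\left(t,F \right)} = t$ ($P{\left(t,F \right)} = t 1 = t$)
$b{\left(G,j \right)} = -1443 - G$ ($b{\left(G,j \right)} = 5 - \left(1448 + G\right) = -1443 - G$)
$\frac{b{\left(1464,-1959 \right)}}{P{\left(660,1815 \right)}} + \frac{3128573}{463926} = \frac{-1443 - 1464}{660} + \frac{3128573}{463926} = \left(-1443 - 1464\right) \frac{1}{660} + 3128573 \cdot \frac{1}{463926} = \left(-2907\right) \frac{1}{660} + \frac{3128573}{463926} = - \frac{969}{220} + \frac{3128573}{463926} = \frac{119370883}{51031860}$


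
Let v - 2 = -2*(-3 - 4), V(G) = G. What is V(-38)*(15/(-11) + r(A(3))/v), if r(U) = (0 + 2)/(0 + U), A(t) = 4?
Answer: 8911/176 ≈ 50.631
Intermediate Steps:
v = 16 (v = 2 - 2*(-3 - 4) = 2 - 2*(-7) = 2 + 14 = 16)
r(U) = 2/U
V(-38)*(15/(-11) + r(A(3))/v) = -38*(15/(-11) + (2/4)/16) = -38*(15*(-1/11) + (2*(¼))*(1/16)) = -38*(-15/11 + (½)*(1/16)) = -38*(-15/11 + 1/32) = -38*(-469/352) = 8911/176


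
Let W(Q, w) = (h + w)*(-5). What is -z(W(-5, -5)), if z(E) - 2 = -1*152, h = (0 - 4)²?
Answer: 150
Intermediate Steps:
h = 16 (h = (-4)² = 16)
W(Q, w) = -80 - 5*w (W(Q, w) = (16 + w)*(-5) = -80 - 5*w)
z(E) = -150 (z(E) = 2 - 1*152 = 2 - 152 = -150)
-z(W(-5, -5)) = -1*(-150) = 150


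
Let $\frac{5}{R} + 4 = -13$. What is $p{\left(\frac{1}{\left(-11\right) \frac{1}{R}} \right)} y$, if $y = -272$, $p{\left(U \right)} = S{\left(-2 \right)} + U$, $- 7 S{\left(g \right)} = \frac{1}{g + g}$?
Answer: $- \frac{1308}{77} \approx -16.987$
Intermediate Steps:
$R = - \frac{5}{17}$ ($R = \frac{5}{-4 - 13} = \frac{5}{-17} = 5 \left(- \frac{1}{17}\right) = - \frac{5}{17} \approx -0.29412$)
$S{\left(g \right)} = - \frac{1}{14 g}$ ($S{\left(g \right)} = - \frac{1}{7 \left(g + g\right)} = - \frac{1}{7 \cdot 2 g} = - \frac{\frac{1}{2} \frac{1}{g}}{7} = - \frac{1}{14 g}$)
$p{\left(U \right)} = \frac{1}{28} + U$ ($p{\left(U \right)} = - \frac{1}{14 \left(-2\right)} + U = \left(- \frac{1}{14}\right) \left(- \frac{1}{2}\right) + U = \frac{1}{28} + U$)
$p{\left(\frac{1}{\left(-11\right) \frac{1}{R}} \right)} y = \left(\frac{1}{28} + \frac{1}{\left(-11\right) \frac{1}{- \frac{5}{17}}}\right) \left(-272\right) = \left(\frac{1}{28} + \frac{1}{\left(-11\right) \left(- \frac{17}{5}\right)}\right) \left(-272\right) = \left(\frac{1}{28} + \frac{1}{\frac{187}{5}}\right) \left(-272\right) = \left(\frac{1}{28} + \frac{5}{187}\right) \left(-272\right) = \frac{327}{5236} \left(-272\right) = - \frac{1308}{77}$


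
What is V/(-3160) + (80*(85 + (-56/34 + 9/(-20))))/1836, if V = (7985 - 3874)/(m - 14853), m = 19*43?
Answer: 1250231511253/346092389280 ≈ 3.6124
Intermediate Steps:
m = 817
V = -4111/14036 (V = (7985 - 3874)/(817 - 14853) = 4111/(-14036) = 4111*(-1/14036) = -4111/14036 ≈ -0.29289)
V/(-3160) + (80*(85 + (-56/34 + 9/(-20))))/1836 = -4111/14036/(-3160) + (80*(85 + (-56/34 + 9/(-20))))/1836 = -4111/14036*(-1/3160) + (80*(85 + (-56*1/34 + 9*(-1/20))))*(1/1836) = 4111/44353760 + (80*(85 + (-28/17 - 9/20)))*(1/1836) = 4111/44353760 + (80*(85 - 713/340))*(1/1836) = 4111/44353760 + (80*(28187/340))*(1/1836) = 4111/44353760 + (112748/17)*(1/1836) = 4111/44353760 + 28187/7803 = 1250231511253/346092389280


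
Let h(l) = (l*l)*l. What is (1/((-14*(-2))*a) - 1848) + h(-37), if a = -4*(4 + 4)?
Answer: -47040897/896 ≈ -52501.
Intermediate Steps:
h(l) = l³ (h(l) = l²*l = l³)
a = -32 (a = -4*8 = -32)
(1/((-14*(-2))*a) - 1848) + h(-37) = (1/(-14*(-2)*(-32)) - 1848) + (-37)³ = (1/(28*(-32)) - 1848) - 50653 = (1/(-896) - 1848) - 50653 = (-1/896 - 1848) - 50653 = -1655809/896 - 50653 = -47040897/896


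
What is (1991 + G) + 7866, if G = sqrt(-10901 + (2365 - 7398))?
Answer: 9857 + I*sqrt(15934) ≈ 9857.0 + 126.23*I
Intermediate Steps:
G = I*sqrt(15934) (G = sqrt(-10901 - 5033) = sqrt(-15934) = I*sqrt(15934) ≈ 126.23*I)
(1991 + G) + 7866 = (1991 + I*sqrt(15934)) + 7866 = 9857 + I*sqrt(15934)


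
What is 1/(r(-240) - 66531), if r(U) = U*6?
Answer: -1/67971 ≈ -1.4712e-5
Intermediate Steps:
r(U) = 6*U
1/(r(-240) - 66531) = 1/(6*(-240) - 66531) = 1/(-1440 - 66531) = 1/(-67971) = -1/67971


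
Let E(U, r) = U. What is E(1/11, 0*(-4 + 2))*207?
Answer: 207/11 ≈ 18.818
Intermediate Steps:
E(1/11, 0*(-4 + 2))*207 = 207/11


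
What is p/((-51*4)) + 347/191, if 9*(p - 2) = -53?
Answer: 643777/350676 ≈ 1.8358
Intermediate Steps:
p = -35/9 (p = 2 + (1/9)*(-53) = 2 - 53/9 = -35/9 ≈ -3.8889)
p/((-51*4)) + 347/191 = -35/(9*((-51*4))) + 347/191 = -35/9/(-204) + 347*(1/191) = -35/9*(-1/204) + 347/191 = 35/1836 + 347/191 = 643777/350676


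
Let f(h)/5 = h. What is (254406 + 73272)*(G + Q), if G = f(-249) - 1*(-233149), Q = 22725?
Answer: 83436321462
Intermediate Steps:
f(h) = 5*h
G = 231904 (G = 5*(-249) - 1*(-233149) = -1245 + 233149 = 231904)
(254406 + 73272)*(G + Q) = (254406 + 73272)*(231904 + 22725) = 327678*254629 = 83436321462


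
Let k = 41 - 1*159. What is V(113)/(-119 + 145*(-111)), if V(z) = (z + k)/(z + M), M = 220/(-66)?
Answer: 15/5334406 ≈ 2.8119e-6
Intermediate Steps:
M = -10/3 (M = 220*(-1/66) = -10/3 ≈ -3.3333)
k = -118 (k = 41 - 159 = -118)
V(z) = (-118 + z)/(-10/3 + z) (V(z) = (z - 118)/(z - 10/3) = (-118 + z)/(-10/3 + z))
V(113)/(-119 + 145*(-111)) = (3*(-118 + 113)/(-10 + 3*113))/(-119 + 145*(-111)) = (3*(-5)/(-10 + 339))/(-119 - 16095) = (3*(-5)/329)/(-16214) = (3*(1/329)*(-5))*(-1/16214) = -15/329*(-1/16214) = 15/5334406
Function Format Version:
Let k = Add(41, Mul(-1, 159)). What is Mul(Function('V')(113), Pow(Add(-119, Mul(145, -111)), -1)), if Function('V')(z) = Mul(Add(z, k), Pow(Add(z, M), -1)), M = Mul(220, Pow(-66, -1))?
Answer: Rational(15, 5334406) ≈ 2.8119e-6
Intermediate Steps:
M = Rational(-10, 3) (M = Mul(220, Rational(-1, 66)) = Rational(-10, 3) ≈ -3.3333)
k = -118 (k = Add(41, -159) = -118)
Function('V')(z) = Mul(Pow(Add(Rational(-10, 3), z), -1), Add(-118, z)) (Function('V')(z) = Mul(Add(z, -118), Pow(Add(z, Rational(-10, 3)), -1)) = Mul(Add(-118, z), Pow(Add(Rational(-10, 3), z), -1)) = Mul(Pow(Add(Rational(-10, 3), z), -1), Add(-118, z)))
Mul(Function('V')(113), Pow(Add(-119, Mul(145, -111)), -1)) = Mul(Mul(3, Pow(Add(-10, Mul(3, 113)), -1), Add(-118, 113)), Pow(Add(-119, Mul(145, -111)), -1)) = Mul(Mul(3, Pow(Add(-10, 339), -1), -5), Pow(Add(-119, -16095), -1)) = Mul(Mul(3, Pow(329, -1), -5), Pow(-16214, -1)) = Mul(Mul(3, Rational(1, 329), -5), Rational(-1, 16214)) = Mul(Rational(-15, 329), Rational(-1, 16214)) = Rational(15, 5334406)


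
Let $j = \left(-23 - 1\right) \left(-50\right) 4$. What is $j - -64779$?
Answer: $69579$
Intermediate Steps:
$j = 4800$ ($j = \left(-23 - 1\right) \left(-50\right) 4 = \left(-24\right) \left(-50\right) 4 = 1200 \cdot 4 = 4800$)
$j - -64779 = 4800 - -64779 = 4800 + 64779 = 69579$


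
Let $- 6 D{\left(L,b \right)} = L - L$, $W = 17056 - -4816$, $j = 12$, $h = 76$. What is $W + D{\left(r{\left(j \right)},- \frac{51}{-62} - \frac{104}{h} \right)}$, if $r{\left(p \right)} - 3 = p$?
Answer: $21872$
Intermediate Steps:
$r{\left(p \right)} = 3 + p$
$W = 21872$ ($W = 17056 + 4816 = 21872$)
$D{\left(L,b \right)} = 0$ ($D{\left(L,b \right)} = - \frac{L - L}{6} = \left(- \frac{1}{6}\right) 0 = 0$)
$W + D{\left(r{\left(j \right)},- \frac{51}{-62} - \frac{104}{h} \right)} = 21872 + 0 = 21872$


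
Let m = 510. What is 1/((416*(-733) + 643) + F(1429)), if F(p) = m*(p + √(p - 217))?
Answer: 84901/35977850765 - 204*√303/35977850765 ≈ 2.2611e-6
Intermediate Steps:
F(p) = 510*p + 510*√(-217 + p) (F(p) = 510*(p + √(p - 217)) = 510*(p + √(-217 + p)) = 510*p + 510*√(-217 + p))
1/((416*(-733) + 643) + F(1429)) = 1/((416*(-733) + 643) + (510*1429 + 510*√(-217 + 1429))) = 1/((-304928 + 643) + (728790 + 510*√1212)) = 1/(-304285 + (728790 + 510*(2*√303))) = 1/(-304285 + (728790 + 1020*√303)) = 1/(424505 + 1020*√303)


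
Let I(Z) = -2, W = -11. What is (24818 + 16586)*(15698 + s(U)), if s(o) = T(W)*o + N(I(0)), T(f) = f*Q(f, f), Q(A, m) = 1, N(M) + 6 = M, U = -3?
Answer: 650995092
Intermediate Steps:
N(M) = -6 + M
T(f) = f (T(f) = f*1 = f)
s(o) = -8 - 11*o (s(o) = -11*o + (-6 - 2) = -11*o - 8 = -8 - 11*o)
(24818 + 16586)*(15698 + s(U)) = (24818 + 16586)*(15698 + (-8 - 11*(-3))) = 41404*(15698 + (-8 + 33)) = 41404*(15698 + 25) = 41404*15723 = 650995092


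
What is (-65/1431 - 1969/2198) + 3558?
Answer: 11188152095/3145338 ≈ 3557.1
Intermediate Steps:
(-65/1431 - 1969/2198) + 3558 = -2960509/3145338 + 3558 = 11188152095/3145338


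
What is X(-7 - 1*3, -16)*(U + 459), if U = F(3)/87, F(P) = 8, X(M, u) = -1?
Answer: -39941/87 ≈ -459.09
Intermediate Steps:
U = 8/87 ≈ 0.091954
X(-7 - 1*3, -16)*(U + 459) = -(8/87 + 459) = -1*39941/87 = -39941/87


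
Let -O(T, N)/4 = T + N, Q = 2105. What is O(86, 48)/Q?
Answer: -536/2105 ≈ -0.25463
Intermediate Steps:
O(T, N) = -4*N - 4*T (O(T, N) = -4*(T + N) = -4*(N + T) = -4*N - 4*T)
O(86, 48)/Q = (-4*48 - 4*86)/2105 = (-192 - 344)*(1/2105) = -536*1/2105 = -536/2105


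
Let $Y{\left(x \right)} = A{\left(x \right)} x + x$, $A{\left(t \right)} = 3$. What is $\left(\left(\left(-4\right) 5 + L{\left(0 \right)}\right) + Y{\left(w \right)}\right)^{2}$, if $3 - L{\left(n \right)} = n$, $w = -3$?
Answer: $841$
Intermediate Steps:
$Y{\left(x \right)} = 4 x$ ($Y{\left(x \right)} = 3 x + x = 4 x$)
$L{\left(n \right)} = 3 - n$
$\left(\left(\left(-4\right) 5 + L{\left(0 \right)}\right) + Y{\left(w \right)}\right)^{2} = \left(\left(\left(-4\right) 5 + \left(3 - 0\right)\right) + 4 \left(-3\right)\right)^{2} = \left(\left(-20 + \left(3 + 0\right)\right) - 12\right)^{2} = \left(\left(-20 + 3\right) - 12\right)^{2} = \left(-17 - 12\right)^{2} = \left(-29\right)^{2} = 841$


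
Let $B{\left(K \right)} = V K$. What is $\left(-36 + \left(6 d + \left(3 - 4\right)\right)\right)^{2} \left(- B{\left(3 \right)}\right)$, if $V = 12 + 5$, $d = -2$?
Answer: $-122451$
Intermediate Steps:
$V = 17$
$B{\left(K \right)} = 17 K$
$\left(-36 + \left(6 d + \left(3 - 4\right)\right)\right)^{2} \left(- B{\left(3 \right)}\right) = \left(-36 + \left(6 \left(-2\right) + \left(3 - 4\right)\right)\right)^{2} \left(- 17 \cdot 3\right) = \left(-36 - 13\right)^{2} \left(\left(-1\right) 51\right) = \left(-36 - 13\right)^{2} \left(-51\right) = \left(-49\right)^{2} \left(-51\right) = 2401 \left(-51\right) = -122451$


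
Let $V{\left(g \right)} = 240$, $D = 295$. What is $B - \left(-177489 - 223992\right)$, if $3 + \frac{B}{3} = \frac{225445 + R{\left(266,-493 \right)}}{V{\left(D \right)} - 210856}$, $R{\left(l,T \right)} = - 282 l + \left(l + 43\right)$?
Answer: $\frac{42277987263}{105308} \approx 4.0147 \cdot 10^{5}$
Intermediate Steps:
$R{\left(l,T \right)} = 43 - 281 l$ ($R{\left(l,T \right)} = - 282 l + \left(43 + l\right) = 43 - 281 l$)
$B = - \frac{1173885}{105308}$ ($B = -9 + 3 \frac{225445 + \left(43 - 74746\right)}{240 - 210856} = -9 + 3 \frac{225445 + \left(43 - 74746\right)}{-210616} = -9 + 3 \left(225445 - 74703\right) \left(- \frac{1}{210616}\right) = -9 + 3 \cdot 150742 \left(- \frac{1}{210616}\right) = -9 + 3 \left(- \frac{75371}{105308}\right) = -9 - \frac{226113}{105308} = - \frac{1173885}{105308} \approx -11.147$)
$B - \left(-177489 - 223992\right) = - \frac{1173885}{105308} - \left(-177489 - 223992\right) = - \frac{1173885}{105308} - -401481 = - \frac{1173885}{105308} + 401481 = \frac{42277987263}{105308}$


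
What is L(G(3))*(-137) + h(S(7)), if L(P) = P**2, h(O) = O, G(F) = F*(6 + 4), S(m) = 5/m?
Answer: -863095/7 ≈ -1.2330e+5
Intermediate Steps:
G(F) = 10*F (G(F) = F*10 = 10*F)
L(G(3))*(-137) + h(S(7)) = (10*3)**2*(-137) + 5/7 = 30**2*(-137) + 5*(1/7) = 900*(-137) + 5/7 = -123300 + 5/7 = -863095/7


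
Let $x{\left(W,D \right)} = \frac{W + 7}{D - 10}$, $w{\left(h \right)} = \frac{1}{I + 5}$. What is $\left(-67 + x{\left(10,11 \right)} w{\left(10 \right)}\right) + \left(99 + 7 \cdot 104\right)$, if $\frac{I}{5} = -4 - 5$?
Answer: $\frac{30383}{40} \approx 759.58$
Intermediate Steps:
$I = -45$ ($I = 5 \left(-4 - 5\right) = 5 \left(-9\right) = -45$)
$w{\left(h \right)} = - \frac{1}{40}$ ($w{\left(h \right)} = \frac{1}{-45 + 5} = \frac{1}{-40} = - \frac{1}{40}$)
$x{\left(W,D \right)} = \frac{7 + W}{-10 + D}$
$\left(-67 + x{\left(10,11 \right)} w{\left(10 \right)}\right) + \left(99 + 7 \cdot 104\right) = \left(-67 + \frac{7 + 10}{-10 + 11} \left(- \frac{1}{40}\right)\right) + \left(99 + 7 \cdot 104\right) = \left(-67 + 1^{-1} \cdot 17 \left(- \frac{1}{40}\right)\right) + \left(99 + 728\right) = \left(-67 + 1 \cdot 17 \left(- \frac{1}{40}\right)\right) + 827 = \left(-67 + 17 \left(- \frac{1}{40}\right)\right) + 827 = \left(-67 - \frac{17}{40}\right) + 827 = - \frac{2697}{40} + 827 = \frac{30383}{40}$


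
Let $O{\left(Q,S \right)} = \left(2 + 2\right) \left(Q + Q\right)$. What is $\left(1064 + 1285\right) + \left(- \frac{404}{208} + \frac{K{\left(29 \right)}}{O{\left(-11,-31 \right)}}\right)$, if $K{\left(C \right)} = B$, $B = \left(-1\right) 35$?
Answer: $\frac{2685489}{1144} \approx 2347.5$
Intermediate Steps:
$B = -35$
$K{\left(C \right)} = -35$
$O{\left(Q,S \right)} = 8 Q$ ($O{\left(Q,S \right)} = 4 \cdot 2 Q = 8 Q$)
$\left(1064 + 1285\right) + \left(- \frac{404}{208} + \frac{K{\left(29 \right)}}{O{\left(-11,-31 \right)}}\right) = \left(1064 + 1285\right) - \left(- \frac{35}{88} + \frac{101}{52}\right) = 2349 - \left(\frac{101}{52} + \frac{35}{-88}\right) = 2349 - \frac{1767}{1144} = \frac{2685489}{1144}$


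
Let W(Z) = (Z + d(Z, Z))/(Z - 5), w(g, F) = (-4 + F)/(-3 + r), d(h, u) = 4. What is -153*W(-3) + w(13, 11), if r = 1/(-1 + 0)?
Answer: 139/8 ≈ 17.375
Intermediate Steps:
r = -1 (r = 1/(-1) = -1)
w(g, F) = 1 - F/4 (w(g, F) = (-4 + F)/(-3 - 1) = (-4 + F)/(-4) = (-4 + F)*(-¼) = 1 - F/4)
W(Z) = (4 + Z)/(-5 + Z) (W(Z) = (Z + 4)/(Z - 5) = (4 + Z)/(-5 + Z))
-153*W(-3) + w(13, 11) = -153*(4 - 3)/(-5 - 3) + (1 - ¼*11) = -153/(-8) + (1 - 11/4) = -(-153)/8 - 7/4 = -153*(-⅛) - 7/4 = 153/8 - 7/4 = 139/8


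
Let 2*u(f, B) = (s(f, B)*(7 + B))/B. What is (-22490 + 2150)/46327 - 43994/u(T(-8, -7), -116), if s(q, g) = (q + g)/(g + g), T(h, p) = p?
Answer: -109699507383692/621106089 ≈ -1.7662e+5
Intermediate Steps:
s(q, g) = (g + q)/(2*g) (s(q, g) = (g + q)/((2*g)) = (g + q)*(1/(2*g)) = (g + q)/(2*g))
u(f, B) = (7 + B)*(B + f)/(4*B²) (u(f, B) = ((((B + f)/(2*B))*(7 + B))/B)/2 = (((7 + B)*(B + f)/(2*B))/B)/2 = ((7 + B)*(B + f)/(2*B²))/2 = (7 + B)*(B + f)/(4*B²))
(-22490 + 2150)/46327 - 43994/u(T(-8, -7), -116) = (-22490 + 2150)/46327 - 43994*53824/((-116 - 7)*(7 - 116)) = -20340*1/46327 - 43994/((¼)*(1/13456)*(-109)*(-123)) = -20340/46327 - 43994/13407/53824 = -20340/46327 - 43994*53824/13407 = -20340/46327 - 2367933056/13407 = -109699507383692/621106089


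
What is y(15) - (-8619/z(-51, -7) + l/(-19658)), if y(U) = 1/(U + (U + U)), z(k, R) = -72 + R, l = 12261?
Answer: -7579312753/69884190 ≈ -108.46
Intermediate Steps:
y(U) = 1/(3*U) (y(U) = 1/(U + 2*U) = 1/(3*U))
y(15) - (-8619/z(-51, -7) + l/(-19658)) = (1/3)/15 - (-8619/(-72 - 7) + 12261/(-19658)) = (1/3)*(1/15) - (-8619/(-79) + 12261*(-1/19658)) = 1/45 - (-8619*(-1/79) - 12261/19658) = 1/45 - (8619/79 - 12261/19658) = 1/45 - 1*168463683/1552982 = 1/45 - 168463683/1552982 = -7579312753/69884190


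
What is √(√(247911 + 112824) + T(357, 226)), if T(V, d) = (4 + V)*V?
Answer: √(128877 + √360735) ≈ 359.83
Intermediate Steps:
T(V, d) = V*(4 + V)
√(√(247911 + 112824) + T(357, 226)) = √(√(247911 + 112824) + 357*(4 + 357)) = √(√360735 + 357*361) = √(√360735 + 128877) = √(128877 + √360735)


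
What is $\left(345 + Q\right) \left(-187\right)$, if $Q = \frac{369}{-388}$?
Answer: $- \frac{24962817}{388} \approx -64337.0$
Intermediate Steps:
$Q = - \frac{369}{388}$ ($Q = 369 \left(- \frac{1}{388}\right) = - \frac{369}{388} \approx -0.95103$)
$\left(345 + Q\right) \left(-187\right) = \left(345 - \frac{369}{388}\right) \left(-187\right) = \frac{133491}{388} \left(-187\right) = - \frac{24962817}{388}$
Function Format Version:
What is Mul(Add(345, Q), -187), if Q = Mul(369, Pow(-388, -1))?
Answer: Rational(-24962817, 388) ≈ -64337.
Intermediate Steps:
Q = Rational(-369, 388) (Q = Mul(369, Rational(-1, 388)) = Rational(-369, 388) ≈ -0.95103)
Mul(Add(345, Q), -187) = Mul(Add(345, Rational(-369, 388)), -187) = Mul(Rational(133491, 388), -187) = Rational(-24962817, 388)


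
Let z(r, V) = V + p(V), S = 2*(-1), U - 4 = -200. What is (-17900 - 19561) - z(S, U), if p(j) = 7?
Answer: -37272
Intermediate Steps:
U = -196 (U = 4 - 200 = -196)
S = -2
z(r, V) = 7 + V (z(r, V) = V + 7 = 7 + V)
(-17900 - 19561) - z(S, U) = (-17900 - 19561) - (7 - 196) = -37461 - 1*(-189) = -37461 + 189 = -37272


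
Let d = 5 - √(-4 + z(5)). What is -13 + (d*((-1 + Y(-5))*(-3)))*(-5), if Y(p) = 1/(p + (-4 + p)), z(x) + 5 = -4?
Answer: -1307/14 + 225*I*√13/14 ≈ -93.357 + 57.946*I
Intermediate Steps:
z(x) = -9 (z(x) = -5 - 4 = -9)
Y(p) = 1/(-4 + 2*p)
d = 5 - I*√13 (d = 5 - √(-4 - 9) = 5 - √(-13) = 5 - I*√13 ≈ 5.0 - 3.6056*I)
-13 + (d*((-1 + Y(-5))*(-3)))*(-5) = -13 + ((5 - I*√13)*((-1 + 1/(2*(-2 - 5)))*(-3)))*(-5) = -13 + ((5 - I*√13)*((-1 + (½)/(-7))*(-3)))*(-5) = -13 + ((5 - I*√13)*((-1 + (½)*(-⅐))*(-3)))*(-5) = -13 + ((5 - I*√13)*((-1 - 1/14)*(-3)))*(-5) = -13 + ((5 - I*√13)*(-15/14*(-3)))*(-5) = -13 + ((5 - I*√13)*(45/14))*(-5) = -13 + (225/14 - 45*I*√13/14)*(-5) = -13 + (-1125/14 + 225*I*√13/14) = -1307/14 + 225*I*√13/14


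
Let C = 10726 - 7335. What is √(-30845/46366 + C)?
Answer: √7288561837526/46366 ≈ 58.227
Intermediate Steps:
C = 3391
√(-30845/46366 + C) = √(-30845/46366 + 3391) = √(157196261/46366) = √7288561837526/46366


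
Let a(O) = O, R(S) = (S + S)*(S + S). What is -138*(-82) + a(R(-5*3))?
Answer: 12216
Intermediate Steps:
R(S) = 4*S² (R(S) = (2*S)*(2*S) = 4*S²)
-138*(-82) + a(R(-5*3)) = -138*(-82) + 4*(-5*3)² = 11316 + 4*(-15)² = 11316 + 4*225 = 11316 + 900 = 12216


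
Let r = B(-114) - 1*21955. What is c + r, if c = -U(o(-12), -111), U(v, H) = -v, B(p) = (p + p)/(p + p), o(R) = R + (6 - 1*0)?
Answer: -21960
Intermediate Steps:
o(R) = 6 + R (o(R) = R + (6 + 0) = R + 6 = 6 + R)
B(p) = 1 (B(p) = (2*p)/((2*p)) = (2*p)*(1/(2*p)) = 1)
c = -6 (c = -(-1)*(6 - 12) = -(-1)*(-6) = -1*6 = -6)
r = -21954 (r = 1 - 1*21955 = 1 - 21955 = -21954)
c + r = -6 - 21954 = -21960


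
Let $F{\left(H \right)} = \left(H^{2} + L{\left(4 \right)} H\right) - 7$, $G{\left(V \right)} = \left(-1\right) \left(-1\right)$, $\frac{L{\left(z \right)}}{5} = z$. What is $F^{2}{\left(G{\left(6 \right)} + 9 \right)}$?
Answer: $85849$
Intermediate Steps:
$L{\left(z \right)} = 5 z$
$G{\left(V \right)} = 1$
$F{\left(H \right)} = -7 + H^{2} + 20 H$ ($F{\left(H \right)} = \left(H^{2} + 5 \cdot 4 H\right) - 7 = \left(H^{2} + 20 H\right) - 7 = -7 + H^{2} + 20 H$)
$F^{2}{\left(G{\left(6 \right)} + 9 \right)} = \left(-7 + \left(1 + 9\right)^{2} + 20 \left(1 + 9\right)\right)^{2} = \left(-7 + 10^{2} + 20 \cdot 10\right)^{2} = \left(-7 + 100 + 200\right)^{2} = 293^{2} = 85849$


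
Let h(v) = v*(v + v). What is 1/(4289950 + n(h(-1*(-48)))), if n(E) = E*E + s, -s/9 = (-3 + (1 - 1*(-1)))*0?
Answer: 1/25523614 ≈ 3.9179e-8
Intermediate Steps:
h(v) = 2*v**2 (h(v) = v*(2*v) = 2*v**2)
s = 0 (s = -9*(-3 + (1 - 1*(-1)))*0 = -9*(-3 + (1 + 1))*0 = -9*(-3 + 2)*0 = -(-9)*0 = -9*0 = 0)
n(E) = E**2 (n(E) = E*E + 0 = E**2 + 0 = E**2)
1/(4289950 + n(h(-1*(-48)))) = 1/(4289950 + (2*(-1*(-48))**2)**2) = 1/(4289950 + (2*48**2)**2) = 1/(4289950 + (2*2304)**2) = 1/(4289950 + 4608**2) = 1/(4289950 + 21233664) = 1/25523614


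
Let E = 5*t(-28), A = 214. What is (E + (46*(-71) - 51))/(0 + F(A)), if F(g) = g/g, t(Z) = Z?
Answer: -3457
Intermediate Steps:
E = -140 (E = 5*(-28) = -140)
F(g) = 1
(E + (46*(-71) - 51))/(0 + F(A)) = (-140 + (46*(-71) - 51))/(0 + 1) = (-140 + (-3266 - 51))/1 = (-140 - 3317)*1 = -3457*1 = -3457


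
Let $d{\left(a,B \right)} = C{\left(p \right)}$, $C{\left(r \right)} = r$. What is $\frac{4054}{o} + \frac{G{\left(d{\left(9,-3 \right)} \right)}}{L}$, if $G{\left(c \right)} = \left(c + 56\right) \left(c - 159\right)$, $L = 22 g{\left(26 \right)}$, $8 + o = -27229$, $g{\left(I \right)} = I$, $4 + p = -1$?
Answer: $- \frac{57532289}{3894891} \approx -14.771$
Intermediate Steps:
$p = -5$ ($p = -4 - 1 = -5$)
$d{\left(a,B \right)} = -5$
$o = -27237$ ($o = -8 - 27229 = -27237$)
$L = 572$ ($L = 22 \cdot 26 = 572$)
$G{\left(c \right)} = \left(-159 + c\right) \left(56 + c\right)$ ($G{\left(c \right)} = \left(56 + c\right) \left(-159 + c\right) = \left(-159 + c\right) \left(56 + c\right)$)
$\frac{4054}{o} + \frac{G{\left(d{\left(9,-3 \right)} \right)}}{L} = \frac{4054}{-27237} + \frac{-8904 + \left(-5\right)^{2} - -515}{572} = 4054 \left(- \frac{1}{27237}\right) + \left(-8904 + 25 + 515\right) \frac{1}{572} = - \frac{4054}{27237} - \frac{2091}{143} = - \frac{57532289}{3894891}$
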